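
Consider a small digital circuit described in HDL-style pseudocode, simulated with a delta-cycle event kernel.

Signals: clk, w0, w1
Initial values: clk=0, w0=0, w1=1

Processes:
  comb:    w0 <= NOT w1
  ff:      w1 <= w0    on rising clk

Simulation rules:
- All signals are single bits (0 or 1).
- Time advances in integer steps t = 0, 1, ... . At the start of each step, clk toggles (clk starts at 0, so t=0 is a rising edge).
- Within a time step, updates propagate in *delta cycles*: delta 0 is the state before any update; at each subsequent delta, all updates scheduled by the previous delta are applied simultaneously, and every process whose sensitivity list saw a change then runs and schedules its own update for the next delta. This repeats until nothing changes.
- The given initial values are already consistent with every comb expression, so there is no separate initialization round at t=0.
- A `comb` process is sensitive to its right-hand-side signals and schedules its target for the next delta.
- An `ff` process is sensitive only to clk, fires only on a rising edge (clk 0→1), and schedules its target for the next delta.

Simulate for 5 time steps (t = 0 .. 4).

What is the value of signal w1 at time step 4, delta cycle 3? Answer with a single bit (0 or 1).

0

t=0 Δ0: w1=1 w0=0 clk=0
  Δ1: clk:0→1
  Δ2: w1:1→0
  Δ3: w0:0→1
  (3Δ to stable)
t=1 Δ0: w1=0 w0=1 clk=1
  Δ1: clk:1→0
  (1Δ to stable)
t=2 Δ0: w1=0 w0=1 clk=0
  Δ1: clk:0→1
  Δ2: w1:0→1
  Δ3: w0:1→0
  (3Δ to stable)
t=3 Δ0: w1=1 w0=0 clk=1
  Δ1: clk:1→0
  (1Δ to stable)
t=4 Δ0: w1=1 w0=0 clk=0
  Δ1: clk:0→1
  Δ2: w1:1→0
  Δ3: w0:0→1
  (3Δ to stable)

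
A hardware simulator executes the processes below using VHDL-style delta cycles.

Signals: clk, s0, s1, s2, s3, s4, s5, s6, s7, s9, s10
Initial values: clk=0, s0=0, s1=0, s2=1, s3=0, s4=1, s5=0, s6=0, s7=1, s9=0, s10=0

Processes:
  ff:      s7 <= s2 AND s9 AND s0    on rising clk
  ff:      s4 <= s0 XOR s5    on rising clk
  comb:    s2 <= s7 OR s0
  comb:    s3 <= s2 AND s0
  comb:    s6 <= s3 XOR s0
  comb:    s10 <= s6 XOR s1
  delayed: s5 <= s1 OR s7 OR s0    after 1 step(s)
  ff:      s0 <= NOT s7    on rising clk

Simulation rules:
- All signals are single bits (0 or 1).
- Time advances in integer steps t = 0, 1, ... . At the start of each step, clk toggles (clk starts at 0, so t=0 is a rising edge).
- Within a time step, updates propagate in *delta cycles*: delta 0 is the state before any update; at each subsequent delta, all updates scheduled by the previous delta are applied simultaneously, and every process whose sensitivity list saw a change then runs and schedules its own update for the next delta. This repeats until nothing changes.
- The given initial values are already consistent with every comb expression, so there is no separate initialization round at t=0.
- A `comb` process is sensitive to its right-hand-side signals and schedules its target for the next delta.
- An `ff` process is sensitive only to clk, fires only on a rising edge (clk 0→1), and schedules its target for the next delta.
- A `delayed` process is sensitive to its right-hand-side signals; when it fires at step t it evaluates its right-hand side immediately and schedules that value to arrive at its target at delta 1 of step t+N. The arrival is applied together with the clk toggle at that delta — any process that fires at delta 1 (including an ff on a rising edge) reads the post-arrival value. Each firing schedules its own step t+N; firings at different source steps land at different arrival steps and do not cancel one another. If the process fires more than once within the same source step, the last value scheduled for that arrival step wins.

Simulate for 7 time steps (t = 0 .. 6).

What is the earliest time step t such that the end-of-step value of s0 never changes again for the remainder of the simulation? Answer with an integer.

2

[bits: s1,s10,s9,s0,s7,s6,s5,s2,s3,clk,s4]
t=0: Δ0=00001001001 Δ1=00001001011 Δ2=00000001010 Δ3=00000000010 | 3Δ
t=1: Δ0=00000000010 Δ1=00000000000 | 1Δ
t=2: Δ0=00000000000 Δ1=00000000010 Δ2=00010000010 Δ3=00010101010 Δ4=01010101110 Δ5=01010001110 Δ6=00010001110 | 6Δ
t=3: Δ0=00010001110 Δ1=00010011100 | 1Δ
t=4: Δ0=00010011100 Δ1=00010011110 | 1Δ
t=5: Δ0=00010011110 Δ1=00010011100 | 1Δ
t=6: Δ0=00010011100 Δ1=00010011110 | 1Δ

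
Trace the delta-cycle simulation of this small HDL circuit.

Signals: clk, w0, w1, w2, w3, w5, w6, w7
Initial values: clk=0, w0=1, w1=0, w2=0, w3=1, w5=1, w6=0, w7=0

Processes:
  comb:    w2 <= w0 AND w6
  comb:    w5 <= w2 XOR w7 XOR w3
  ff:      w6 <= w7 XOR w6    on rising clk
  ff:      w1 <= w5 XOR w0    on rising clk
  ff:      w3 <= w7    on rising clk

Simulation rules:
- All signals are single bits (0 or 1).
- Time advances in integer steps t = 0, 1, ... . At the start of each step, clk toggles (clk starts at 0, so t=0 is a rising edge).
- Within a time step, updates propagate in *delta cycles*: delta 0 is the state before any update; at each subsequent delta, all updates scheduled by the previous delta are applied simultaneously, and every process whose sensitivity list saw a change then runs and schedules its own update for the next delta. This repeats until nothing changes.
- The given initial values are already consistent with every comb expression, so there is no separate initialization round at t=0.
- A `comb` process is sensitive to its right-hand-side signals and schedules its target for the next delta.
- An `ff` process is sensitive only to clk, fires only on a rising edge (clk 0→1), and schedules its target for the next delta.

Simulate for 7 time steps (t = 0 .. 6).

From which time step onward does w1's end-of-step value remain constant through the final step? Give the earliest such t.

2

t0.Δ0 w0=1 w3=1 w6=0 w1=0 w2=0 w5=1 w7=0 clk=0
t0.Δ1 w0=1 w3=1 w6=0 w1=0 w2=0 w5=1 w7=0 clk=1
t0.Δ2 w0=1 w3=0 w6=0 w1=0 w2=0 w5=1 w7=0 clk=1
t0.Δ3 w0=1 w3=0 w6=0 w1=0 w2=0 w5=0 w7=0 clk=1
t1.Δ0 w0=1 w3=0 w6=0 w1=0 w2=0 w5=0 w7=0 clk=1
t1.Δ1 w0=1 w3=0 w6=0 w1=0 w2=0 w5=0 w7=0 clk=0
t2.Δ0 w0=1 w3=0 w6=0 w1=0 w2=0 w5=0 w7=0 clk=0
t2.Δ1 w0=1 w3=0 w6=0 w1=0 w2=0 w5=0 w7=0 clk=1
t2.Δ2 w0=1 w3=0 w6=0 w1=1 w2=0 w5=0 w7=0 clk=1
t3.Δ0 w0=1 w3=0 w6=0 w1=1 w2=0 w5=0 w7=0 clk=1
t3.Δ1 w0=1 w3=0 w6=0 w1=1 w2=0 w5=0 w7=0 clk=0
t4.Δ0 w0=1 w3=0 w6=0 w1=1 w2=0 w5=0 w7=0 clk=0
t4.Δ1 w0=1 w3=0 w6=0 w1=1 w2=0 w5=0 w7=0 clk=1
t5.Δ0 w0=1 w3=0 w6=0 w1=1 w2=0 w5=0 w7=0 clk=1
t5.Δ1 w0=1 w3=0 w6=0 w1=1 w2=0 w5=0 w7=0 clk=0
t6.Δ0 w0=1 w3=0 w6=0 w1=1 w2=0 w5=0 w7=0 clk=0
t6.Δ1 w0=1 w3=0 w6=0 w1=1 w2=0 w5=0 w7=0 clk=1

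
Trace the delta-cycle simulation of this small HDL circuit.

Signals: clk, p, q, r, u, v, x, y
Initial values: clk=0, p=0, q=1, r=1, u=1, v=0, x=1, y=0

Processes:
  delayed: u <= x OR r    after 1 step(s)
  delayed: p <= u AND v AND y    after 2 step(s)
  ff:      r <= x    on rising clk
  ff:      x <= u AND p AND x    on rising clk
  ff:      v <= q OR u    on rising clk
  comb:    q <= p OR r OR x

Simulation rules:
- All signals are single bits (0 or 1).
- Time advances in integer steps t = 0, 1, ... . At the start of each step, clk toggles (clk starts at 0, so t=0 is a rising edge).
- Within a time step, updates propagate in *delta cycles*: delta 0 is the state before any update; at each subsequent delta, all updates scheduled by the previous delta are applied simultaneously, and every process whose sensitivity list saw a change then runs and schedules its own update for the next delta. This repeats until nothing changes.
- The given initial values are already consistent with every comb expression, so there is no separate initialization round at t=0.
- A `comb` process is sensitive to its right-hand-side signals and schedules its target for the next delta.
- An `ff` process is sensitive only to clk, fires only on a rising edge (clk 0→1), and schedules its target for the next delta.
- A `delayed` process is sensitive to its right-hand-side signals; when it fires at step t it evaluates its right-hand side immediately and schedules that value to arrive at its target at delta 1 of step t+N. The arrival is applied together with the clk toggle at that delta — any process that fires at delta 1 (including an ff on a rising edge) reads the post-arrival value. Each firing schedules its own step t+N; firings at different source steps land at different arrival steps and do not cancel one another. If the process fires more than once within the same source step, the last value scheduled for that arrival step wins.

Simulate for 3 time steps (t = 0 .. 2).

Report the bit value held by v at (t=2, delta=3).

t=0 Δ0: r=1 q=1 y=0 x=1 v=0 clk=0 u=1 p=0
  Δ1: clk:0→1
  Δ2: x:1→0, v:0→1
  (2Δ to stable)
t=1 Δ0: r=1 q=1 y=0 x=0 v=1 clk=1 u=1 p=0
  Δ1: clk:1→0
  (1Δ to stable)
t=2 Δ0: r=1 q=1 y=0 x=0 v=1 clk=0 u=1 p=0
  Δ1: clk:0→1
  Δ2: r:1→0
  Δ3: q:1→0
  (3Δ to stable)

1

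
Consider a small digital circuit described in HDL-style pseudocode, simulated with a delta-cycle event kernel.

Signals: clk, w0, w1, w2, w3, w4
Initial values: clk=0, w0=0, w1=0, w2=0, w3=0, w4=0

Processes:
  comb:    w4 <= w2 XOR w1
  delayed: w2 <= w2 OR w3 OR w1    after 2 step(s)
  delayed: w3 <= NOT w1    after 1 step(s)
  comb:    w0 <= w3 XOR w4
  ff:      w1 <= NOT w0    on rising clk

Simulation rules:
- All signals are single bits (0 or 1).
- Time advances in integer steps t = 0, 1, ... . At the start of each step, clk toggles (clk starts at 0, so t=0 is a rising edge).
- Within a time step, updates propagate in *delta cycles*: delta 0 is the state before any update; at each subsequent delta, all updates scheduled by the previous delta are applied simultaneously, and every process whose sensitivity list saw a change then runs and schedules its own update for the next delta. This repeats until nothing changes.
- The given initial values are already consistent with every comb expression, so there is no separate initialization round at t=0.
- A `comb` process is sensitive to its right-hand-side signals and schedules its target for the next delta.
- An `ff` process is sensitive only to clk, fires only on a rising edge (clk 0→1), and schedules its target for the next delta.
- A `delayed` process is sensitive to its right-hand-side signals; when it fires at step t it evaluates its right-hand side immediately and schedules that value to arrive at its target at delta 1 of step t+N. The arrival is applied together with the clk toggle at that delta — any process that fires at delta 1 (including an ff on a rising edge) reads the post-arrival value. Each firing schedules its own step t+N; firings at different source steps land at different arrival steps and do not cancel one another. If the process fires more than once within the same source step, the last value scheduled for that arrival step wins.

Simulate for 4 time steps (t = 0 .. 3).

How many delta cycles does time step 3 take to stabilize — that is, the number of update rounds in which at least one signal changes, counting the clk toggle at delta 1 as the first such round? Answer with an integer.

2

[bits: w2,clk,w4,w1,w0,w3]
t=0: Δ0=000000 Δ1=010000 Δ2=010100 Δ3=011100 Δ4=011110 | 4Δ
t=1: Δ0=011110 Δ1=001110 | 1Δ
t=2: Δ0=001110 Δ1=111110 Δ2=110010 Δ3=111000 Δ4=111010 | 4Δ
t=3: Δ0=111010 Δ1=101011 Δ2=101001 | 2Δ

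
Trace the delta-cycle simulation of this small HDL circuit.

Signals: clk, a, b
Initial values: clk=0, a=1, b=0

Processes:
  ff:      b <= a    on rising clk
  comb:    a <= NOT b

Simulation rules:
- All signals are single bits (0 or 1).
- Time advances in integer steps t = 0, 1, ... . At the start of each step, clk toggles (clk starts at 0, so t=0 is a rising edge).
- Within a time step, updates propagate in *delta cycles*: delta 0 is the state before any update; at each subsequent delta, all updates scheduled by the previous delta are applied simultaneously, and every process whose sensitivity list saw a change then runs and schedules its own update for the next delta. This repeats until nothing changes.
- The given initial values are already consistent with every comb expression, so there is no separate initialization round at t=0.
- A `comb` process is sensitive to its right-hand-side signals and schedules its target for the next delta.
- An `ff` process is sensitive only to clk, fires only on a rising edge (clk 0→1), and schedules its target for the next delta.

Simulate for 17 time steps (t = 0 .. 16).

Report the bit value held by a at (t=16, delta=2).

t0.Δ0 clk=0 a=1 b=0
t0.Δ1 clk=1 a=1 b=0
t0.Δ2 clk=1 a=1 b=1
t0.Δ3 clk=1 a=0 b=1
t1.Δ0 clk=1 a=0 b=1
t1.Δ1 clk=0 a=0 b=1
t2.Δ0 clk=0 a=0 b=1
t2.Δ1 clk=1 a=0 b=1
t2.Δ2 clk=1 a=0 b=0
t2.Δ3 clk=1 a=1 b=0
t3.Δ0 clk=1 a=1 b=0
t3.Δ1 clk=0 a=1 b=0
t4.Δ0 clk=0 a=1 b=0
t4.Δ1 clk=1 a=1 b=0
t4.Δ2 clk=1 a=1 b=1
t4.Δ3 clk=1 a=0 b=1
t5.Δ0 clk=1 a=0 b=1
t5.Δ1 clk=0 a=0 b=1
t6.Δ0 clk=0 a=0 b=1
t6.Δ1 clk=1 a=0 b=1
t6.Δ2 clk=1 a=0 b=0
t6.Δ3 clk=1 a=1 b=0
t7.Δ0 clk=1 a=1 b=0
t7.Δ1 clk=0 a=1 b=0
t8.Δ0 clk=0 a=1 b=0
t8.Δ1 clk=1 a=1 b=0
t8.Δ2 clk=1 a=1 b=1
t8.Δ3 clk=1 a=0 b=1
t9.Δ0 clk=1 a=0 b=1
t9.Δ1 clk=0 a=0 b=1
t10.Δ0 clk=0 a=0 b=1
t10.Δ1 clk=1 a=0 b=1
t10.Δ2 clk=1 a=0 b=0
t10.Δ3 clk=1 a=1 b=0
t11.Δ0 clk=1 a=1 b=0
t11.Δ1 clk=0 a=1 b=0
t12.Δ0 clk=0 a=1 b=0
t12.Δ1 clk=1 a=1 b=0
t12.Δ2 clk=1 a=1 b=1
t12.Δ3 clk=1 a=0 b=1
t13.Δ0 clk=1 a=0 b=1
t13.Δ1 clk=0 a=0 b=1
t14.Δ0 clk=0 a=0 b=1
t14.Δ1 clk=1 a=0 b=1
t14.Δ2 clk=1 a=0 b=0
t14.Δ3 clk=1 a=1 b=0
t15.Δ0 clk=1 a=1 b=0
t15.Δ1 clk=0 a=1 b=0
t16.Δ0 clk=0 a=1 b=0
t16.Δ1 clk=1 a=1 b=0
t16.Δ2 clk=1 a=1 b=1
t16.Δ3 clk=1 a=0 b=1

1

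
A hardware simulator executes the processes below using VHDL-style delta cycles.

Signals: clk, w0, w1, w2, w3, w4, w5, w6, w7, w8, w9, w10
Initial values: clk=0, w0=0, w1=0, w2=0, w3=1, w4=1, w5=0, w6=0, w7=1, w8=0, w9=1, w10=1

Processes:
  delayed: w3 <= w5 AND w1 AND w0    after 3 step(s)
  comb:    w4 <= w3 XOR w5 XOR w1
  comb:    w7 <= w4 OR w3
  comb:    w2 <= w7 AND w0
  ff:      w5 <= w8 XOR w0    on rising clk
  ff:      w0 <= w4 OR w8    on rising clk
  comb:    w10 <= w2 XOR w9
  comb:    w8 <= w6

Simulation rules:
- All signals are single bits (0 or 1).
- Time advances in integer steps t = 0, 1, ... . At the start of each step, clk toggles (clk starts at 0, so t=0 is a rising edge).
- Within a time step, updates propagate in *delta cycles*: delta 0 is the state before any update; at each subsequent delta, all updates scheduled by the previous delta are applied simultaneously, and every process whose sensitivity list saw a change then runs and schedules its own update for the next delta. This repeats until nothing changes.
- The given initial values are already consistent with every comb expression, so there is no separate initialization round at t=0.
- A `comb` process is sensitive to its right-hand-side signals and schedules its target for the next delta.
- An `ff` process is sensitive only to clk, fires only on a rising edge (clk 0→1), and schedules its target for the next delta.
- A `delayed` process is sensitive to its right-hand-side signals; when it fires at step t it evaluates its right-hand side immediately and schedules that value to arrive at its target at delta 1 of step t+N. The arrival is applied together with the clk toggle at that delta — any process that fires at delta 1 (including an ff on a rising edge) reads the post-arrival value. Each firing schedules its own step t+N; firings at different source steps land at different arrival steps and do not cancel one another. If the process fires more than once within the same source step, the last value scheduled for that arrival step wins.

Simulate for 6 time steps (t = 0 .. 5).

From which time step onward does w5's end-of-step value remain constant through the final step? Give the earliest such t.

t0.Δ0 w1=0 w0=0 w5=0 w3=1 w9=1 clk=0 w4=1 w7=1 w6=0 w2=0 w8=0 w10=1
t0.Δ1 w1=0 w0=0 w5=0 w3=1 w9=1 clk=1 w4=1 w7=1 w6=0 w2=0 w8=0 w10=1
t0.Δ2 w1=0 w0=1 w5=0 w3=1 w9=1 clk=1 w4=1 w7=1 w6=0 w2=0 w8=0 w10=1
t0.Δ3 w1=0 w0=1 w5=0 w3=1 w9=1 clk=1 w4=1 w7=1 w6=0 w2=1 w8=0 w10=1
t0.Δ4 w1=0 w0=1 w5=0 w3=1 w9=1 clk=1 w4=1 w7=1 w6=0 w2=1 w8=0 w10=0
t1.Δ0 w1=0 w0=1 w5=0 w3=1 w9=1 clk=1 w4=1 w7=1 w6=0 w2=1 w8=0 w10=0
t1.Δ1 w1=0 w0=1 w5=0 w3=1 w9=1 clk=0 w4=1 w7=1 w6=0 w2=1 w8=0 w10=0
t2.Δ0 w1=0 w0=1 w5=0 w3=1 w9=1 clk=0 w4=1 w7=1 w6=0 w2=1 w8=0 w10=0
t2.Δ1 w1=0 w0=1 w5=0 w3=1 w9=1 clk=1 w4=1 w7=1 w6=0 w2=1 w8=0 w10=0
t2.Δ2 w1=0 w0=1 w5=1 w3=1 w9=1 clk=1 w4=1 w7=1 w6=0 w2=1 w8=0 w10=0
t2.Δ3 w1=0 w0=1 w5=1 w3=1 w9=1 clk=1 w4=0 w7=1 w6=0 w2=1 w8=0 w10=0
t3.Δ0 w1=0 w0=1 w5=1 w3=1 w9=1 clk=1 w4=0 w7=1 w6=0 w2=1 w8=0 w10=0
t3.Δ1 w1=0 w0=1 w5=1 w3=0 w9=1 clk=0 w4=0 w7=1 w6=0 w2=1 w8=0 w10=0
t3.Δ2 w1=0 w0=1 w5=1 w3=0 w9=1 clk=0 w4=1 w7=0 w6=0 w2=1 w8=0 w10=0
t3.Δ3 w1=0 w0=1 w5=1 w3=0 w9=1 clk=0 w4=1 w7=1 w6=0 w2=0 w8=0 w10=0
t3.Δ4 w1=0 w0=1 w5=1 w3=0 w9=1 clk=0 w4=1 w7=1 w6=0 w2=1 w8=0 w10=1
t3.Δ5 w1=0 w0=1 w5=1 w3=0 w9=1 clk=0 w4=1 w7=1 w6=0 w2=1 w8=0 w10=0
t4.Δ0 w1=0 w0=1 w5=1 w3=0 w9=1 clk=0 w4=1 w7=1 w6=0 w2=1 w8=0 w10=0
t4.Δ1 w1=0 w0=1 w5=1 w3=0 w9=1 clk=1 w4=1 w7=1 w6=0 w2=1 w8=0 w10=0
t5.Δ0 w1=0 w0=1 w5=1 w3=0 w9=1 clk=1 w4=1 w7=1 w6=0 w2=1 w8=0 w10=0
t5.Δ1 w1=0 w0=1 w5=1 w3=0 w9=1 clk=0 w4=1 w7=1 w6=0 w2=1 w8=0 w10=0

2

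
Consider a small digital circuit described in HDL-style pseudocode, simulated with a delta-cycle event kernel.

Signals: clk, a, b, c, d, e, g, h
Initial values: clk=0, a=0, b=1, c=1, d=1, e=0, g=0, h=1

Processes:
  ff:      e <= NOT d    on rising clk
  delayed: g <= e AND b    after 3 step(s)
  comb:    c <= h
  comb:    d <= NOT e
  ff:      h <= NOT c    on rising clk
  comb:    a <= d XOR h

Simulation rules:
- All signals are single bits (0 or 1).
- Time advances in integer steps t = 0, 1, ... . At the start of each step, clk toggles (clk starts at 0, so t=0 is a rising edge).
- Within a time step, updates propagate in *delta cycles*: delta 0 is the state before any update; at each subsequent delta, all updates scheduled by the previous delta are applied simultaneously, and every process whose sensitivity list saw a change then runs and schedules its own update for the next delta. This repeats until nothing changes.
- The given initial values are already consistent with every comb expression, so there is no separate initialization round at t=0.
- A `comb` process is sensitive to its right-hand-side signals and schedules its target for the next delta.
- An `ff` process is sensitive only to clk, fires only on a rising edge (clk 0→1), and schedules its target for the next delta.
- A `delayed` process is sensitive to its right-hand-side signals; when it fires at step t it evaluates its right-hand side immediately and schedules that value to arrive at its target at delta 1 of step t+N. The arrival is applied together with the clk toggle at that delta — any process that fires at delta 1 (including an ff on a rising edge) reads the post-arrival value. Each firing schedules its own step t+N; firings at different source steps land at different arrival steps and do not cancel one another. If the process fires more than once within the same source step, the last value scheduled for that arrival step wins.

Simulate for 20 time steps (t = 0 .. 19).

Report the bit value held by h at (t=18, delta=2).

1

t0.Δ0 h=1 a=0 c=1 g=0 d=1 b=1 e=0 clk=0
t0.Δ1 h=1 a=0 c=1 g=0 d=1 b=1 e=0 clk=1
t0.Δ2 h=0 a=0 c=1 g=0 d=1 b=1 e=0 clk=1
t0.Δ3 h=0 a=1 c=0 g=0 d=1 b=1 e=0 clk=1
t1.Δ0 h=0 a=1 c=0 g=0 d=1 b=1 e=0 clk=1
t1.Δ1 h=0 a=1 c=0 g=0 d=1 b=1 e=0 clk=0
t2.Δ0 h=0 a=1 c=0 g=0 d=1 b=1 e=0 clk=0
t2.Δ1 h=0 a=1 c=0 g=0 d=1 b=1 e=0 clk=1
t2.Δ2 h=1 a=1 c=0 g=0 d=1 b=1 e=0 clk=1
t2.Δ3 h=1 a=0 c=1 g=0 d=1 b=1 e=0 clk=1
t3.Δ0 h=1 a=0 c=1 g=0 d=1 b=1 e=0 clk=1
t3.Δ1 h=1 a=0 c=1 g=0 d=1 b=1 e=0 clk=0
t4.Δ0 h=1 a=0 c=1 g=0 d=1 b=1 e=0 clk=0
t4.Δ1 h=1 a=0 c=1 g=0 d=1 b=1 e=0 clk=1
t4.Δ2 h=0 a=0 c=1 g=0 d=1 b=1 e=0 clk=1
t4.Δ3 h=0 a=1 c=0 g=0 d=1 b=1 e=0 clk=1
t5.Δ0 h=0 a=1 c=0 g=0 d=1 b=1 e=0 clk=1
t5.Δ1 h=0 a=1 c=0 g=0 d=1 b=1 e=0 clk=0
t6.Δ0 h=0 a=1 c=0 g=0 d=1 b=1 e=0 clk=0
t6.Δ1 h=0 a=1 c=0 g=0 d=1 b=1 e=0 clk=1
t6.Δ2 h=1 a=1 c=0 g=0 d=1 b=1 e=0 clk=1
t6.Δ3 h=1 a=0 c=1 g=0 d=1 b=1 e=0 clk=1
t7.Δ0 h=1 a=0 c=1 g=0 d=1 b=1 e=0 clk=1
t7.Δ1 h=1 a=0 c=1 g=0 d=1 b=1 e=0 clk=0
t8.Δ0 h=1 a=0 c=1 g=0 d=1 b=1 e=0 clk=0
t8.Δ1 h=1 a=0 c=1 g=0 d=1 b=1 e=0 clk=1
t8.Δ2 h=0 a=0 c=1 g=0 d=1 b=1 e=0 clk=1
t8.Δ3 h=0 a=1 c=0 g=0 d=1 b=1 e=0 clk=1
t9.Δ0 h=0 a=1 c=0 g=0 d=1 b=1 e=0 clk=1
t9.Δ1 h=0 a=1 c=0 g=0 d=1 b=1 e=0 clk=0
t10.Δ0 h=0 a=1 c=0 g=0 d=1 b=1 e=0 clk=0
t10.Δ1 h=0 a=1 c=0 g=0 d=1 b=1 e=0 clk=1
t10.Δ2 h=1 a=1 c=0 g=0 d=1 b=1 e=0 clk=1
t10.Δ3 h=1 a=0 c=1 g=0 d=1 b=1 e=0 clk=1
t11.Δ0 h=1 a=0 c=1 g=0 d=1 b=1 e=0 clk=1
t11.Δ1 h=1 a=0 c=1 g=0 d=1 b=1 e=0 clk=0
t12.Δ0 h=1 a=0 c=1 g=0 d=1 b=1 e=0 clk=0
t12.Δ1 h=1 a=0 c=1 g=0 d=1 b=1 e=0 clk=1
t12.Δ2 h=0 a=0 c=1 g=0 d=1 b=1 e=0 clk=1
t12.Δ3 h=0 a=1 c=0 g=0 d=1 b=1 e=0 clk=1
t13.Δ0 h=0 a=1 c=0 g=0 d=1 b=1 e=0 clk=1
t13.Δ1 h=0 a=1 c=0 g=0 d=1 b=1 e=0 clk=0
t14.Δ0 h=0 a=1 c=0 g=0 d=1 b=1 e=0 clk=0
t14.Δ1 h=0 a=1 c=0 g=0 d=1 b=1 e=0 clk=1
t14.Δ2 h=1 a=1 c=0 g=0 d=1 b=1 e=0 clk=1
t14.Δ3 h=1 a=0 c=1 g=0 d=1 b=1 e=0 clk=1
t15.Δ0 h=1 a=0 c=1 g=0 d=1 b=1 e=0 clk=1
t15.Δ1 h=1 a=0 c=1 g=0 d=1 b=1 e=0 clk=0
t16.Δ0 h=1 a=0 c=1 g=0 d=1 b=1 e=0 clk=0
t16.Δ1 h=1 a=0 c=1 g=0 d=1 b=1 e=0 clk=1
t16.Δ2 h=0 a=0 c=1 g=0 d=1 b=1 e=0 clk=1
t16.Δ3 h=0 a=1 c=0 g=0 d=1 b=1 e=0 clk=1
t17.Δ0 h=0 a=1 c=0 g=0 d=1 b=1 e=0 clk=1
t17.Δ1 h=0 a=1 c=0 g=0 d=1 b=1 e=0 clk=0
t18.Δ0 h=0 a=1 c=0 g=0 d=1 b=1 e=0 clk=0
t18.Δ1 h=0 a=1 c=0 g=0 d=1 b=1 e=0 clk=1
t18.Δ2 h=1 a=1 c=0 g=0 d=1 b=1 e=0 clk=1
t18.Δ3 h=1 a=0 c=1 g=0 d=1 b=1 e=0 clk=1
t19.Δ0 h=1 a=0 c=1 g=0 d=1 b=1 e=0 clk=1
t19.Δ1 h=1 a=0 c=1 g=0 d=1 b=1 e=0 clk=0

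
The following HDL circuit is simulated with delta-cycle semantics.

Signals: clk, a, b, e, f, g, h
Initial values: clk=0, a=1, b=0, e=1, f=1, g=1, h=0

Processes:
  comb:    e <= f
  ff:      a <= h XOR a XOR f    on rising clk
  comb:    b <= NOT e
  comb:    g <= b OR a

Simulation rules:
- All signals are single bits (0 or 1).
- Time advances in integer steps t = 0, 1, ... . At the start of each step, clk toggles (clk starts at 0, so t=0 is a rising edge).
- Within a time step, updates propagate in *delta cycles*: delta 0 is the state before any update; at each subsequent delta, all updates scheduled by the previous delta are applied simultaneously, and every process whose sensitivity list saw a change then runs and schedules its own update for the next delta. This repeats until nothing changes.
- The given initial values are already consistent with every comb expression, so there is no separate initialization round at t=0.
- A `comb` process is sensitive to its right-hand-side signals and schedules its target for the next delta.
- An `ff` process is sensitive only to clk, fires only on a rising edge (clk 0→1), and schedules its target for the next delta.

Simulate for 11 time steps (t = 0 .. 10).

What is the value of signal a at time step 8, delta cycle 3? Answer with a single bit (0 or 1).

t=0 Δ0: e=1 h=0 b=0 g=1 a=1 f=1 clk=0
  Δ1: clk:0→1
  Δ2: a:1→0
  Δ3: g:1→0
  (3Δ to stable)
t=1 Δ0: e=1 h=0 b=0 g=0 a=0 f=1 clk=1
  Δ1: clk:1→0
  (1Δ to stable)
t=2 Δ0: e=1 h=0 b=0 g=0 a=0 f=1 clk=0
  Δ1: clk:0→1
  Δ2: a:0→1
  Δ3: g:0→1
  (3Δ to stable)
t=3 Δ0: e=1 h=0 b=0 g=1 a=1 f=1 clk=1
  Δ1: clk:1→0
  (1Δ to stable)
t=4 Δ0: e=1 h=0 b=0 g=1 a=1 f=1 clk=0
  Δ1: clk:0→1
  Δ2: a:1→0
  Δ3: g:1→0
  (3Δ to stable)
t=5 Δ0: e=1 h=0 b=0 g=0 a=0 f=1 clk=1
  Δ1: clk:1→0
  (1Δ to stable)
t=6 Δ0: e=1 h=0 b=0 g=0 a=0 f=1 clk=0
  Δ1: clk:0→1
  Δ2: a:0→1
  Δ3: g:0→1
  (3Δ to stable)
t=7 Δ0: e=1 h=0 b=0 g=1 a=1 f=1 clk=1
  Δ1: clk:1→0
  (1Δ to stable)
t=8 Δ0: e=1 h=0 b=0 g=1 a=1 f=1 clk=0
  Δ1: clk:0→1
  Δ2: a:1→0
  Δ3: g:1→0
  (3Δ to stable)
t=9 Δ0: e=1 h=0 b=0 g=0 a=0 f=1 clk=1
  Δ1: clk:1→0
  (1Δ to stable)
t=10 Δ0: e=1 h=0 b=0 g=0 a=0 f=1 clk=0
  Δ1: clk:0→1
  Δ2: a:0→1
  Δ3: g:0→1
  (3Δ to stable)

0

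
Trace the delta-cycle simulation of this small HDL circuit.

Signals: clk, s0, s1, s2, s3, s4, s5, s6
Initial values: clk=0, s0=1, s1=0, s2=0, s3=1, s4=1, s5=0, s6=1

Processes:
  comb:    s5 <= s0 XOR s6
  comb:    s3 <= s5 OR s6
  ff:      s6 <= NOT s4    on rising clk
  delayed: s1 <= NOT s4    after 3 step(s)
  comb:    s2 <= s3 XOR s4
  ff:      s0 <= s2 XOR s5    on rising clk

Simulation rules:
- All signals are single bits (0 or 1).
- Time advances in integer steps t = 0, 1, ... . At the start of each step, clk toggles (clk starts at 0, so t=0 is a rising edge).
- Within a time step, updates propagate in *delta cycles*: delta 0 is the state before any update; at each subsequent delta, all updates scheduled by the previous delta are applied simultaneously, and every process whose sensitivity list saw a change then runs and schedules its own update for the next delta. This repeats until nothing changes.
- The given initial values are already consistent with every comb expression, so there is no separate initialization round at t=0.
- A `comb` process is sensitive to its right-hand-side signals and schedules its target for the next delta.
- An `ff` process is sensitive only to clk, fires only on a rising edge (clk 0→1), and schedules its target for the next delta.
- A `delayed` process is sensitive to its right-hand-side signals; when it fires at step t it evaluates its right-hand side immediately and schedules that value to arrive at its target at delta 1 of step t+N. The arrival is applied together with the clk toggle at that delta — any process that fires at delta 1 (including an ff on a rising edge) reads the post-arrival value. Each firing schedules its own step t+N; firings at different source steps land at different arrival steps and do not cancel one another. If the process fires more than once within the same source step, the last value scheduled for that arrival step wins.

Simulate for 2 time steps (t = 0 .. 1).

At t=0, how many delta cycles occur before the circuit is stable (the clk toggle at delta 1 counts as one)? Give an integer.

4

[bits: s5,s3,s6,s2,s4,clk,s0,s1]
t=0: Δ0=01101010 Δ1=01101110 Δ2=01001100 Δ3=00001100 Δ4=00011100 | 4Δ
t=1: Δ0=00011100 Δ1=00011000 | 1Δ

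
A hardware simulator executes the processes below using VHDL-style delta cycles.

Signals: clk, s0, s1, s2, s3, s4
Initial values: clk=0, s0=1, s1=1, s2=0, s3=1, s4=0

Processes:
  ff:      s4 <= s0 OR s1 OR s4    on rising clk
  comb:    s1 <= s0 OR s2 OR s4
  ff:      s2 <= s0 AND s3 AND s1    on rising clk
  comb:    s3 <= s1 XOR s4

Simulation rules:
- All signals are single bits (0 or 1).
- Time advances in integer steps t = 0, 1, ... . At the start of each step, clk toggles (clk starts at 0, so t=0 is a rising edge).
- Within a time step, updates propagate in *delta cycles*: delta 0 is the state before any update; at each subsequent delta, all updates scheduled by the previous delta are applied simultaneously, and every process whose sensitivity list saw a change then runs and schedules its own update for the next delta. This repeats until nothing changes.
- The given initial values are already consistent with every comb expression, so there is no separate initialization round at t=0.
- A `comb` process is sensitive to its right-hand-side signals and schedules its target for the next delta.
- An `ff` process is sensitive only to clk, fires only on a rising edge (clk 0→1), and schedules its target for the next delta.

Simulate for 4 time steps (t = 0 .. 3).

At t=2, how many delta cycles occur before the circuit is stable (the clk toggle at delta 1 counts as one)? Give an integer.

[bits: s1,s3,clk,s2,s4,s0]
t=0: Δ0=110001 Δ1=111001 Δ2=111111 Δ3=101111 | 3Δ
t=1: Δ0=101111 Δ1=100111 | 1Δ
t=2: Δ0=100111 Δ1=101111 Δ2=101011 | 2Δ
t=3: Δ0=101011 Δ1=100011 | 1Δ

2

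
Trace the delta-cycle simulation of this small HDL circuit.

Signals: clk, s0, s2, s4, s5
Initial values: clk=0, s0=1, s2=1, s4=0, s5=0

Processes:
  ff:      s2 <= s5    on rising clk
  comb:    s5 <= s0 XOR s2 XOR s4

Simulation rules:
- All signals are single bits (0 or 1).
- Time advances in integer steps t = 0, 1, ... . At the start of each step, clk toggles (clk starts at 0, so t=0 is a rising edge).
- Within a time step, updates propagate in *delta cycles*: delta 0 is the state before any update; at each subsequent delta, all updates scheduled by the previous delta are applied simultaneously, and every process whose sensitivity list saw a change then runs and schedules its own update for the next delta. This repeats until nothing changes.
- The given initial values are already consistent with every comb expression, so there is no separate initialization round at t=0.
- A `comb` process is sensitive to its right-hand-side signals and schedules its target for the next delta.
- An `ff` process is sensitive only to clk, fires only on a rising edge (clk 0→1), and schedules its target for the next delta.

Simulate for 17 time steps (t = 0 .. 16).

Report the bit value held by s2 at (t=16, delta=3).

0

t0.Δ0 s5=0 clk=0 s4=0 s2=1 s0=1
t0.Δ1 s5=0 clk=1 s4=0 s2=1 s0=1
t0.Δ2 s5=0 clk=1 s4=0 s2=0 s0=1
t0.Δ3 s5=1 clk=1 s4=0 s2=0 s0=1
t1.Δ0 s5=1 clk=1 s4=0 s2=0 s0=1
t1.Δ1 s5=1 clk=0 s4=0 s2=0 s0=1
t2.Δ0 s5=1 clk=0 s4=0 s2=0 s0=1
t2.Δ1 s5=1 clk=1 s4=0 s2=0 s0=1
t2.Δ2 s5=1 clk=1 s4=0 s2=1 s0=1
t2.Δ3 s5=0 clk=1 s4=0 s2=1 s0=1
t3.Δ0 s5=0 clk=1 s4=0 s2=1 s0=1
t3.Δ1 s5=0 clk=0 s4=0 s2=1 s0=1
t4.Δ0 s5=0 clk=0 s4=0 s2=1 s0=1
t4.Δ1 s5=0 clk=1 s4=0 s2=1 s0=1
t4.Δ2 s5=0 clk=1 s4=0 s2=0 s0=1
t4.Δ3 s5=1 clk=1 s4=0 s2=0 s0=1
t5.Δ0 s5=1 clk=1 s4=0 s2=0 s0=1
t5.Δ1 s5=1 clk=0 s4=0 s2=0 s0=1
t6.Δ0 s5=1 clk=0 s4=0 s2=0 s0=1
t6.Δ1 s5=1 clk=1 s4=0 s2=0 s0=1
t6.Δ2 s5=1 clk=1 s4=0 s2=1 s0=1
t6.Δ3 s5=0 clk=1 s4=0 s2=1 s0=1
t7.Δ0 s5=0 clk=1 s4=0 s2=1 s0=1
t7.Δ1 s5=0 clk=0 s4=0 s2=1 s0=1
t8.Δ0 s5=0 clk=0 s4=0 s2=1 s0=1
t8.Δ1 s5=0 clk=1 s4=0 s2=1 s0=1
t8.Δ2 s5=0 clk=1 s4=0 s2=0 s0=1
t8.Δ3 s5=1 clk=1 s4=0 s2=0 s0=1
t9.Δ0 s5=1 clk=1 s4=0 s2=0 s0=1
t9.Δ1 s5=1 clk=0 s4=0 s2=0 s0=1
t10.Δ0 s5=1 clk=0 s4=0 s2=0 s0=1
t10.Δ1 s5=1 clk=1 s4=0 s2=0 s0=1
t10.Δ2 s5=1 clk=1 s4=0 s2=1 s0=1
t10.Δ3 s5=0 clk=1 s4=0 s2=1 s0=1
t11.Δ0 s5=0 clk=1 s4=0 s2=1 s0=1
t11.Δ1 s5=0 clk=0 s4=0 s2=1 s0=1
t12.Δ0 s5=0 clk=0 s4=0 s2=1 s0=1
t12.Δ1 s5=0 clk=1 s4=0 s2=1 s0=1
t12.Δ2 s5=0 clk=1 s4=0 s2=0 s0=1
t12.Δ3 s5=1 clk=1 s4=0 s2=0 s0=1
t13.Δ0 s5=1 clk=1 s4=0 s2=0 s0=1
t13.Δ1 s5=1 clk=0 s4=0 s2=0 s0=1
t14.Δ0 s5=1 clk=0 s4=0 s2=0 s0=1
t14.Δ1 s5=1 clk=1 s4=0 s2=0 s0=1
t14.Δ2 s5=1 clk=1 s4=0 s2=1 s0=1
t14.Δ3 s5=0 clk=1 s4=0 s2=1 s0=1
t15.Δ0 s5=0 clk=1 s4=0 s2=1 s0=1
t15.Δ1 s5=0 clk=0 s4=0 s2=1 s0=1
t16.Δ0 s5=0 clk=0 s4=0 s2=1 s0=1
t16.Δ1 s5=0 clk=1 s4=0 s2=1 s0=1
t16.Δ2 s5=0 clk=1 s4=0 s2=0 s0=1
t16.Δ3 s5=1 clk=1 s4=0 s2=0 s0=1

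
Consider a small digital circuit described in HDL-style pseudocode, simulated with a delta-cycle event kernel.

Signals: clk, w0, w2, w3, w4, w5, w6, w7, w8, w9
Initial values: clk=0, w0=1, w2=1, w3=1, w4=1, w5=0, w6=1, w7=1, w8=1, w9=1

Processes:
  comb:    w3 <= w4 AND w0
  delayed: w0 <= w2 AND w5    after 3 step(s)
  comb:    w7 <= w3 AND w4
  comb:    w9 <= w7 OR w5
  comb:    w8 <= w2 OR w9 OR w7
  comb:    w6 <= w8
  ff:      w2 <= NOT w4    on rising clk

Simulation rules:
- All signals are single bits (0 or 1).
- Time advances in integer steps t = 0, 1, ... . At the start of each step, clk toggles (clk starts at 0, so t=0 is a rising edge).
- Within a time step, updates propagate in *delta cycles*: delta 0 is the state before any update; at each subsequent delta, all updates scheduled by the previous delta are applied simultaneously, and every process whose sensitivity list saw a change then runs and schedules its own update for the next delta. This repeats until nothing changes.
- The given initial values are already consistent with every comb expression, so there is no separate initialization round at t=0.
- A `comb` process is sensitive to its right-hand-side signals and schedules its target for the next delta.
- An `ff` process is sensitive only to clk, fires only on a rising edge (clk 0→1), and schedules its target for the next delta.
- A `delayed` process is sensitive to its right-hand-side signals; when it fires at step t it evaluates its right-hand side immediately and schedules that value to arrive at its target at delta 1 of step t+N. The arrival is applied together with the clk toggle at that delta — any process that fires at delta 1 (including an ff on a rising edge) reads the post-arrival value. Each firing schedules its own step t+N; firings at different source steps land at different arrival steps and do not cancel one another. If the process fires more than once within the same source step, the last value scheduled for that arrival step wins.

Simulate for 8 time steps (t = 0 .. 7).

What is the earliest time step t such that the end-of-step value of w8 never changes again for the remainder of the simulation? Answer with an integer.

3

t=0 Δ0: w2=1 w4=1 clk=0 w8=1 w7=1 w6=1 w3=1 w0=1 w5=0 w9=1
  Δ1: clk:0→1
  Δ2: w2:1→0
  (2Δ to stable)
t=1 Δ0: w2=0 w4=1 clk=1 w8=1 w7=1 w6=1 w3=1 w0=1 w5=0 w9=1
  Δ1: clk:1→0
  (1Δ to stable)
t=2 Δ0: w2=0 w4=1 clk=0 w8=1 w7=1 w6=1 w3=1 w0=1 w5=0 w9=1
  Δ1: clk:0→1
  (1Δ to stable)
t=3 Δ0: w2=0 w4=1 clk=1 w8=1 w7=1 w6=1 w3=1 w0=1 w5=0 w9=1
  Δ1: clk:1→0, w0:1→0
  Δ2: w3:1→0
  Δ3: w7:1→0
  Δ4: w9:1→0
  Δ5: w8:1→0
  Δ6: w6:1→0
  (6Δ to stable)
t=4 Δ0: w2=0 w4=1 clk=0 w8=0 w7=0 w6=0 w3=0 w0=0 w5=0 w9=0
  Δ1: clk:0→1
  (1Δ to stable)
t=5 Δ0: w2=0 w4=1 clk=1 w8=0 w7=0 w6=0 w3=0 w0=0 w5=0 w9=0
  Δ1: clk:1→0
  (1Δ to stable)
t=6 Δ0: w2=0 w4=1 clk=0 w8=0 w7=0 w6=0 w3=0 w0=0 w5=0 w9=0
  Δ1: clk:0→1
  (1Δ to stable)
t=7 Δ0: w2=0 w4=1 clk=1 w8=0 w7=0 w6=0 w3=0 w0=0 w5=0 w9=0
  Δ1: clk:1→0
  (1Δ to stable)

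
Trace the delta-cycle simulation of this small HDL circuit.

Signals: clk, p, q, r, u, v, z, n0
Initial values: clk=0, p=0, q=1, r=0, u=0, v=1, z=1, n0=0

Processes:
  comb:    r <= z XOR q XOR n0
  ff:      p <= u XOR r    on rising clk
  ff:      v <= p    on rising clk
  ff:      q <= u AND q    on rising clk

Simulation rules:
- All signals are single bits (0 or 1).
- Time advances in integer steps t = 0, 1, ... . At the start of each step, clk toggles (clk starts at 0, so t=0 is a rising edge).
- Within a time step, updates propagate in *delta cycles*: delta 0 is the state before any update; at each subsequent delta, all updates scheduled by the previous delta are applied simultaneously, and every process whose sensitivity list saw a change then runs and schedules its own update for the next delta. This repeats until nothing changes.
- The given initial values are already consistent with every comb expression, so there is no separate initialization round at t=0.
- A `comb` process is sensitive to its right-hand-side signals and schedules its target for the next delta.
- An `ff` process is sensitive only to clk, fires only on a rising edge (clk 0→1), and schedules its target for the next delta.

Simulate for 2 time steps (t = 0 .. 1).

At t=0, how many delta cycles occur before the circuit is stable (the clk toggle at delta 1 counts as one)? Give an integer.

3

[bits: r,u,q,v,clk,z,p,n0]
t=0: Δ0=00110100 Δ1=00111100 Δ2=00001100 Δ3=10001100 | 3Δ
t=1: Δ0=10001100 Δ1=10000100 | 1Δ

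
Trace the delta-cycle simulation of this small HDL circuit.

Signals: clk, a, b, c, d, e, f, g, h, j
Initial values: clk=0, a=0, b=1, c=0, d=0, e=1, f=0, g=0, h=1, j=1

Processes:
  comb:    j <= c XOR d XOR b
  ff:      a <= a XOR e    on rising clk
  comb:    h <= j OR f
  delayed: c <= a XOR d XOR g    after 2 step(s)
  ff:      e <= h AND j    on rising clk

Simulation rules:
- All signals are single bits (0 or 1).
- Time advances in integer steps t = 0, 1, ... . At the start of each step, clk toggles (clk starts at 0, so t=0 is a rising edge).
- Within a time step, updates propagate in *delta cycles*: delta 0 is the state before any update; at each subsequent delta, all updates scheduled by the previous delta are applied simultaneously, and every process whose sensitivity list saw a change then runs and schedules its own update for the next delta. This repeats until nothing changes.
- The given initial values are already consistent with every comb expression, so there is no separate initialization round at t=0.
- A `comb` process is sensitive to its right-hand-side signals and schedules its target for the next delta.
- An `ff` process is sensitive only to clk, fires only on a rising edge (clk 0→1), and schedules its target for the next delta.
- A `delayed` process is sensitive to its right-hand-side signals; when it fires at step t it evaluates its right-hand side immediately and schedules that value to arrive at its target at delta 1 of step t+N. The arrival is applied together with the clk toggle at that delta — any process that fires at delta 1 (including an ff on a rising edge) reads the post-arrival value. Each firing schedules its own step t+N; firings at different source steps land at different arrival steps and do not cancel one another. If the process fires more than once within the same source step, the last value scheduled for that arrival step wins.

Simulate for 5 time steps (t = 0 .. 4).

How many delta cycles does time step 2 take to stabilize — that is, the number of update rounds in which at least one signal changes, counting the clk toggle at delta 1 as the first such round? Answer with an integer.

t=0 Δ0: g=0 j=1 d=0 h=1 c=0 e=1 a=0 f=0 clk=0 b=1
  Δ1: clk:0→1
  Δ2: a:0→1
  (2Δ to stable)
t=1 Δ0: g=0 j=1 d=0 h=1 c=0 e=1 a=1 f=0 clk=1 b=1
  Δ1: clk:1→0
  (1Δ to stable)
t=2 Δ0: g=0 j=1 d=0 h=1 c=0 e=1 a=1 f=0 clk=0 b=1
  Δ1: c:0→1, clk:0→1
  Δ2: j:1→0, a:1→0
  Δ3: h:1→0
  (3Δ to stable)
t=3 Δ0: g=0 j=0 d=0 h=0 c=1 e=1 a=0 f=0 clk=1 b=1
  Δ1: clk:1→0
  (1Δ to stable)
t=4 Δ0: g=0 j=0 d=0 h=0 c=1 e=1 a=0 f=0 clk=0 b=1
  Δ1: c:1→0, clk:0→1
  Δ2: j:0→1, e:1→0, a:0→1
  Δ3: h:0→1
  (3Δ to stable)

3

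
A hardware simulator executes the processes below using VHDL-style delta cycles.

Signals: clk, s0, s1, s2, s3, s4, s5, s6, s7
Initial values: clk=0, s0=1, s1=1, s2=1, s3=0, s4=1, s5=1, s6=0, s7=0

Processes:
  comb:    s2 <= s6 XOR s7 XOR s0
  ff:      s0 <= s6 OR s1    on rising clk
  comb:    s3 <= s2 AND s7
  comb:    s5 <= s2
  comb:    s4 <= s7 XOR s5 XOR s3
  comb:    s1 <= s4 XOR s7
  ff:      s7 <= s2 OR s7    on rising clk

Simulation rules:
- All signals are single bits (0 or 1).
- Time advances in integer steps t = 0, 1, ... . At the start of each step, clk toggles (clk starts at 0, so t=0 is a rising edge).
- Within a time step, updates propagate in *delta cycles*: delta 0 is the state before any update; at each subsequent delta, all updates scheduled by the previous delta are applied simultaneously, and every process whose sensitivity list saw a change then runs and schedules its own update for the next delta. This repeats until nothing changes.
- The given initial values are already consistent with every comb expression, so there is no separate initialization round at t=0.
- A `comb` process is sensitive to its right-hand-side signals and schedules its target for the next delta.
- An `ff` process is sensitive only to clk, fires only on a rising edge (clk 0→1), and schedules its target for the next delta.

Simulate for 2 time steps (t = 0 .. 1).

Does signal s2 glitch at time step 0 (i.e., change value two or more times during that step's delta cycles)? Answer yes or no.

t=0 Δ0: s5=1 s6=0 s1=1 clk=0 s3=0 s0=1 s7=0 s2=1 s4=1
  Δ1: clk:0→1
  Δ2: s7:0→1
  Δ3: s1:1→0, s3:0→1, s2:1→0, s4:1→0
  Δ4: s5:1→0, s1:0→1, s3:1→0, s4:0→1
  Δ5: s1:1→0
  (5Δ to stable)
t=1 Δ0: s5=0 s6=0 s1=0 clk=1 s3=0 s0=1 s7=1 s2=0 s4=1
  Δ1: clk:1→0
  (1Δ to stable)

no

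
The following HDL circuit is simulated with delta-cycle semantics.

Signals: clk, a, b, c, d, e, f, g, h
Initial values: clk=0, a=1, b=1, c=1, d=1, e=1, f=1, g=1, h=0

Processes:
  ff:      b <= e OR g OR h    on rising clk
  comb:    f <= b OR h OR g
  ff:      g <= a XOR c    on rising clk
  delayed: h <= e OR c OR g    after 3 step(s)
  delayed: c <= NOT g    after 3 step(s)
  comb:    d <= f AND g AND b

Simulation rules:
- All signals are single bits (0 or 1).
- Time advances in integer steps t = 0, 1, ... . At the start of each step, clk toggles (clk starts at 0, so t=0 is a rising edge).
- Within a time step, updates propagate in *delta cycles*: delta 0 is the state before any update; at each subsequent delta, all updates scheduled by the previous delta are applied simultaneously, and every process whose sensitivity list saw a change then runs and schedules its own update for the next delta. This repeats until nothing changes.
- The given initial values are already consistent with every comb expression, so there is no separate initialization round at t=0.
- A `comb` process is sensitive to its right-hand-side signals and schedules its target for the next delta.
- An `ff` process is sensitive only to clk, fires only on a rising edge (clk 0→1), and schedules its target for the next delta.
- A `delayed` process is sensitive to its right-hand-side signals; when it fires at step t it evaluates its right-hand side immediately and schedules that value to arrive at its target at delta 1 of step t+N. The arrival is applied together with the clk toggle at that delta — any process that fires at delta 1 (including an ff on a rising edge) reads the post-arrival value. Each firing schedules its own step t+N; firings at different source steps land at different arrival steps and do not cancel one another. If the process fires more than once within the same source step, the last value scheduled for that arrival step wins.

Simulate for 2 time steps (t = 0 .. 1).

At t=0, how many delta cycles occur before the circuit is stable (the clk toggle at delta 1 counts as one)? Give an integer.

t0.Δ0 b=1 clk=0 a=1 c=1 f=1 d=1 h=0 e=1 g=1
t0.Δ1 b=1 clk=1 a=1 c=1 f=1 d=1 h=0 e=1 g=1
t0.Δ2 b=1 clk=1 a=1 c=1 f=1 d=1 h=0 e=1 g=0
t0.Δ3 b=1 clk=1 a=1 c=1 f=1 d=0 h=0 e=1 g=0
t1.Δ0 b=1 clk=1 a=1 c=1 f=1 d=0 h=0 e=1 g=0
t1.Δ1 b=1 clk=0 a=1 c=1 f=1 d=0 h=0 e=1 g=0

3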